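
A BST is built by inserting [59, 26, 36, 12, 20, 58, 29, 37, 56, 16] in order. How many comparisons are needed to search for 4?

Search path for 4: 59 -> 26 -> 12
Found: False
Comparisons: 3


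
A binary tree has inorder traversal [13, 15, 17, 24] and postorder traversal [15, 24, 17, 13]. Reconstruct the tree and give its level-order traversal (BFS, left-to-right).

Inorder:   [13, 15, 17, 24]
Postorder: [15, 24, 17, 13]
Algorithm: postorder visits root last, so walk postorder right-to-left;
each value is the root of the current inorder slice — split it at that
value, recurse on the right subtree first, then the left.
Recursive splits:
  root=13; inorder splits into left=[], right=[15, 17, 24]
  root=17; inorder splits into left=[15], right=[24]
  root=24; inorder splits into left=[], right=[]
  root=15; inorder splits into left=[], right=[]
Reconstructed level-order: [13, 17, 15, 24]


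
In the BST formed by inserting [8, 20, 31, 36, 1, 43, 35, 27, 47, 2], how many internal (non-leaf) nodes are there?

Tree built from: [8, 20, 31, 36, 1, 43, 35, 27, 47, 2]
Tree (level-order array): [8, 1, 20, None, 2, None, 31, None, None, 27, 36, None, None, 35, 43, None, None, None, 47]
Rule: An internal node has at least one child.
Per-node child counts:
  node 8: 2 child(ren)
  node 1: 1 child(ren)
  node 2: 0 child(ren)
  node 20: 1 child(ren)
  node 31: 2 child(ren)
  node 27: 0 child(ren)
  node 36: 2 child(ren)
  node 35: 0 child(ren)
  node 43: 1 child(ren)
  node 47: 0 child(ren)
Matching nodes: [8, 1, 20, 31, 36, 43]
Count of internal (non-leaf) nodes: 6


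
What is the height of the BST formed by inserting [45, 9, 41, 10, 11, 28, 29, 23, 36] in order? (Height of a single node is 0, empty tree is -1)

Insertion order: [45, 9, 41, 10, 11, 28, 29, 23, 36]
Tree (level-order array): [45, 9, None, None, 41, 10, None, None, 11, None, 28, 23, 29, None, None, None, 36]
Compute height bottom-up (empty subtree = -1):
  height(23) = 1 + max(-1, -1) = 0
  height(36) = 1 + max(-1, -1) = 0
  height(29) = 1 + max(-1, 0) = 1
  height(28) = 1 + max(0, 1) = 2
  height(11) = 1 + max(-1, 2) = 3
  height(10) = 1 + max(-1, 3) = 4
  height(41) = 1 + max(4, -1) = 5
  height(9) = 1 + max(-1, 5) = 6
  height(45) = 1 + max(6, -1) = 7
Height = 7


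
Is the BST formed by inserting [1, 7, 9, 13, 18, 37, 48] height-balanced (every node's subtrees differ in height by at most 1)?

Tree (level-order array): [1, None, 7, None, 9, None, 13, None, 18, None, 37, None, 48]
Definition: a tree is height-balanced if, at every node, |h(left) - h(right)| <= 1 (empty subtree has height -1).
Bottom-up per-node check:
  node 48: h_left=-1, h_right=-1, diff=0 [OK], height=0
  node 37: h_left=-1, h_right=0, diff=1 [OK], height=1
  node 18: h_left=-1, h_right=1, diff=2 [FAIL (|-1-1|=2 > 1)], height=2
  node 13: h_left=-1, h_right=2, diff=3 [FAIL (|-1-2|=3 > 1)], height=3
  node 9: h_left=-1, h_right=3, diff=4 [FAIL (|-1-3|=4 > 1)], height=4
  node 7: h_left=-1, h_right=4, diff=5 [FAIL (|-1-4|=5 > 1)], height=5
  node 1: h_left=-1, h_right=5, diff=6 [FAIL (|-1-5|=6 > 1)], height=6
Node 18 violates the condition: |-1 - 1| = 2 > 1.
Result: Not balanced


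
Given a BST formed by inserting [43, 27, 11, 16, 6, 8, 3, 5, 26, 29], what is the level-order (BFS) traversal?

Tree insertion order: [43, 27, 11, 16, 6, 8, 3, 5, 26, 29]
Tree (level-order array): [43, 27, None, 11, 29, 6, 16, None, None, 3, 8, None, 26, None, 5]
BFS from the root, enqueuing left then right child of each popped node:
  queue [43] -> pop 43, enqueue [27], visited so far: [43]
  queue [27] -> pop 27, enqueue [11, 29], visited so far: [43, 27]
  queue [11, 29] -> pop 11, enqueue [6, 16], visited so far: [43, 27, 11]
  queue [29, 6, 16] -> pop 29, enqueue [none], visited so far: [43, 27, 11, 29]
  queue [6, 16] -> pop 6, enqueue [3, 8], visited so far: [43, 27, 11, 29, 6]
  queue [16, 3, 8] -> pop 16, enqueue [26], visited so far: [43, 27, 11, 29, 6, 16]
  queue [3, 8, 26] -> pop 3, enqueue [5], visited so far: [43, 27, 11, 29, 6, 16, 3]
  queue [8, 26, 5] -> pop 8, enqueue [none], visited so far: [43, 27, 11, 29, 6, 16, 3, 8]
  queue [26, 5] -> pop 26, enqueue [none], visited so far: [43, 27, 11, 29, 6, 16, 3, 8, 26]
  queue [5] -> pop 5, enqueue [none], visited so far: [43, 27, 11, 29, 6, 16, 3, 8, 26, 5]
Result: [43, 27, 11, 29, 6, 16, 3, 8, 26, 5]


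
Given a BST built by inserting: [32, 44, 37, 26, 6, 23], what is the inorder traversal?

Tree insertion order: [32, 44, 37, 26, 6, 23]
Tree (level-order array): [32, 26, 44, 6, None, 37, None, None, 23]
Inorder traversal: [6, 23, 26, 32, 37, 44]


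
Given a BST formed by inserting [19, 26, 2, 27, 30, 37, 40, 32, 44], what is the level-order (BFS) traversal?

Tree insertion order: [19, 26, 2, 27, 30, 37, 40, 32, 44]
Tree (level-order array): [19, 2, 26, None, None, None, 27, None, 30, None, 37, 32, 40, None, None, None, 44]
BFS from the root, enqueuing left then right child of each popped node:
  queue [19] -> pop 19, enqueue [2, 26], visited so far: [19]
  queue [2, 26] -> pop 2, enqueue [none], visited so far: [19, 2]
  queue [26] -> pop 26, enqueue [27], visited so far: [19, 2, 26]
  queue [27] -> pop 27, enqueue [30], visited so far: [19, 2, 26, 27]
  queue [30] -> pop 30, enqueue [37], visited so far: [19, 2, 26, 27, 30]
  queue [37] -> pop 37, enqueue [32, 40], visited so far: [19, 2, 26, 27, 30, 37]
  queue [32, 40] -> pop 32, enqueue [none], visited so far: [19, 2, 26, 27, 30, 37, 32]
  queue [40] -> pop 40, enqueue [44], visited so far: [19, 2, 26, 27, 30, 37, 32, 40]
  queue [44] -> pop 44, enqueue [none], visited so far: [19, 2, 26, 27, 30, 37, 32, 40, 44]
Result: [19, 2, 26, 27, 30, 37, 32, 40, 44]


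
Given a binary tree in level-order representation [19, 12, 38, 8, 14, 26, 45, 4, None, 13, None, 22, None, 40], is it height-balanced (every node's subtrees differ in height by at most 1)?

Tree (level-order array): [19, 12, 38, 8, 14, 26, 45, 4, None, 13, None, 22, None, 40]
Definition: a tree is height-balanced if, at every node, |h(left) - h(right)| <= 1 (empty subtree has height -1).
Bottom-up per-node check:
  node 4: h_left=-1, h_right=-1, diff=0 [OK], height=0
  node 8: h_left=0, h_right=-1, diff=1 [OK], height=1
  node 13: h_left=-1, h_right=-1, diff=0 [OK], height=0
  node 14: h_left=0, h_right=-1, diff=1 [OK], height=1
  node 12: h_left=1, h_right=1, diff=0 [OK], height=2
  node 22: h_left=-1, h_right=-1, diff=0 [OK], height=0
  node 26: h_left=0, h_right=-1, diff=1 [OK], height=1
  node 40: h_left=-1, h_right=-1, diff=0 [OK], height=0
  node 45: h_left=0, h_right=-1, diff=1 [OK], height=1
  node 38: h_left=1, h_right=1, diff=0 [OK], height=2
  node 19: h_left=2, h_right=2, diff=0 [OK], height=3
All nodes satisfy the balance condition.
Result: Balanced


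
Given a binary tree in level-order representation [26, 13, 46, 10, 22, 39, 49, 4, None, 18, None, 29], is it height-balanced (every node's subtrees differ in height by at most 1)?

Tree (level-order array): [26, 13, 46, 10, 22, 39, 49, 4, None, 18, None, 29]
Definition: a tree is height-balanced if, at every node, |h(left) - h(right)| <= 1 (empty subtree has height -1).
Bottom-up per-node check:
  node 4: h_left=-1, h_right=-1, diff=0 [OK], height=0
  node 10: h_left=0, h_right=-1, diff=1 [OK], height=1
  node 18: h_left=-1, h_right=-1, diff=0 [OK], height=0
  node 22: h_left=0, h_right=-1, diff=1 [OK], height=1
  node 13: h_left=1, h_right=1, diff=0 [OK], height=2
  node 29: h_left=-1, h_right=-1, diff=0 [OK], height=0
  node 39: h_left=0, h_right=-1, diff=1 [OK], height=1
  node 49: h_left=-1, h_right=-1, diff=0 [OK], height=0
  node 46: h_left=1, h_right=0, diff=1 [OK], height=2
  node 26: h_left=2, h_right=2, diff=0 [OK], height=3
All nodes satisfy the balance condition.
Result: Balanced


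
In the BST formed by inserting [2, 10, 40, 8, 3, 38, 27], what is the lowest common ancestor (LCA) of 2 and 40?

Tree insertion order: [2, 10, 40, 8, 3, 38, 27]
Tree (level-order array): [2, None, 10, 8, 40, 3, None, 38, None, None, None, 27]
In a BST, the LCA of p=2, q=40 is the first node v on the
root-to-leaf path with p <= v <= q (go left if both < v, right if both > v).
Walk from root:
  at 2: 2 <= 2 <= 40, this is the LCA
LCA = 2


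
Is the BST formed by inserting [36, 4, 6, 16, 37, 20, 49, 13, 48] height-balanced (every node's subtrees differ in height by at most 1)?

Tree (level-order array): [36, 4, 37, None, 6, None, 49, None, 16, 48, None, 13, 20]
Definition: a tree is height-balanced if, at every node, |h(left) - h(right)| <= 1 (empty subtree has height -1).
Bottom-up per-node check:
  node 13: h_left=-1, h_right=-1, diff=0 [OK], height=0
  node 20: h_left=-1, h_right=-1, diff=0 [OK], height=0
  node 16: h_left=0, h_right=0, diff=0 [OK], height=1
  node 6: h_left=-1, h_right=1, diff=2 [FAIL (|-1-1|=2 > 1)], height=2
  node 4: h_left=-1, h_right=2, diff=3 [FAIL (|-1-2|=3 > 1)], height=3
  node 48: h_left=-1, h_right=-1, diff=0 [OK], height=0
  node 49: h_left=0, h_right=-1, diff=1 [OK], height=1
  node 37: h_left=-1, h_right=1, diff=2 [FAIL (|-1-1|=2 > 1)], height=2
  node 36: h_left=3, h_right=2, diff=1 [OK], height=4
Node 6 violates the condition: |-1 - 1| = 2 > 1.
Result: Not balanced


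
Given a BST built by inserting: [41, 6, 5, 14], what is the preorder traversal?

Tree insertion order: [41, 6, 5, 14]
Tree (level-order array): [41, 6, None, 5, 14]
Preorder traversal: [41, 6, 5, 14]


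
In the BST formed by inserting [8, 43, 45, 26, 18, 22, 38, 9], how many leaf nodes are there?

Tree built from: [8, 43, 45, 26, 18, 22, 38, 9]
Tree (level-order array): [8, None, 43, 26, 45, 18, 38, None, None, 9, 22]
Rule: A leaf has 0 children.
Per-node child counts:
  node 8: 1 child(ren)
  node 43: 2 child(ren)
  node 26: 2 child(ren)
  node 18: 2 child(ren)
  node 9: 0 child(ren)
  node 22: 0 child(ren)
  node 38: 0 child(ren)
  node 45: 0 child(ren)
Matching nodes: [9, 22, 38, 45]
Count of leaf nodes: 4


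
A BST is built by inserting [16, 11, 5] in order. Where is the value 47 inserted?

Starting tree (level order): [16, 11, None, 5]
Insertion path: 16
Result: insert 47 as right child of 16
Final tree (level order): [16, 11, 47, 5]


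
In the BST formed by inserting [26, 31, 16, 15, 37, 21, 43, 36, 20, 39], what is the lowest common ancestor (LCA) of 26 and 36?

Tree insertion order: [26, 31, 16, 15, 37, 21, 43, 36, 20, 39]
Tree (level-order array): [26, 16, 31, 15, 21, None, 37, None, None, 20, None, 36, 43, None, None, None, None, 39]
In a BST, the LCA of p=26, q=36 is the first node v on the
root-to-leaf path with p <= v <= q (go left if both < v, right if both > v).
Walk from root:
  at 26: 26 <= 26 <= 36, this is the LCA
LCA = 26


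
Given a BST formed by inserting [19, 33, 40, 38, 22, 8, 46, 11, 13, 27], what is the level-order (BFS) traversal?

Tree insertion order: [19, 33, 40, 38, 22, 8, 46, 11, 13, 27]
Tree (level-order array): [19, 8, 33, None, 11, 22, 40, None, 13, None, 27, 38, 46]
BFS from the root, enqueuing left then right child of each popped node:
  queue [19] -> pop 19, enqueue [8, 33], visited so far: [19]
  queue [8, 33] -> pop 8, enqueue [11], visited so far: [19, 8]
  queue [33, 11] -> pop 33, enqueue [22, 40], visited so far: [19, 8, 33]
  queue [11, 22, 40] -> pop 11, enqueue [13], visited so far: [19, 8, 33, 11]
  queue [22, 40, 13] -> pop 22, enqueue [27], visited so far: [19, 8, 33, 11, 22]
  queue [40, 13, 27] -> pop 40, enqueue [38, 46], visited so far: [19, 8, 33, 11, 22, 40]
  queue [13, 27, 38, 46] -> pop 13, enqueue [none], visited so far: [19, 8, 33, 11, 22, 40, 13]
  queue [27, 38, 46] -> pop 27, enqueue [none], visited so far: [19, 8, 33, 11, 22, 40, 13, 27]
  queue [38, 46] -> pop 38, enqueue [none], visited so far: [19, 8, 33, 11, 22, 40, 13, 27, 38]
  queue [46] -> pop 46, enqueue [none], visited so far: [19, 8, 33, 11, 22, 40, 13, 27, 38, 46]
Result: [19, 8, 33, 11, 22, 40, 13, 27, 38, 46]


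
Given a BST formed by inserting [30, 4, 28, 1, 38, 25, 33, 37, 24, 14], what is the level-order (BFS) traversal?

Tree insertion order: [30, 4, 28, 1, 38, 25, 33, 37, 24, 14]
Tree (level-order array): [30, 4, 38, 1, 28, 33, None, None, None, 25, None, None, 37, 24, None, None, None, 14]
BFS from the root, enqueuing left then right child of each popped node:
  queue [30] -> pop 30, enqueue [4, 38], visited so far: [30]
  queue [4, 38] -> pop 4, enqueue [1, 28], visited so far: [30, 4]
  queue [38, 1, 28] -> pop 38, enqueue [33], visited so far: [30, 4, 38]
  queue [1, 28, 33] -> pop 1, enqueue [none], visited so far: [30, 4, 38, 1]
  queue [28, 33] -> pop 28, enqueue [25], visited so far: [30, 4, 38, 1, 28]
  queue [33, 25] -> pop 33, enqueue [37], visited so far: [30, 4, 38, 1, 28, 33]
  queue [25, 37] -> pop 25, enqueue [24], visited so far: [30, 4, 38, 1, 28, 33, 25]
  queue [37, 24] -> pop 37, enqueue [none], visited so far: [30, 4, 38, 1, 28, 33, 25, 37]
  queue [24] -> pop 24, enqueue [14], visited so far: [30, 4, 38, 1, 28, 33, 25, 37, 24]
  queue [14] -> pop 14, enqueue [none], visited so far: [30, 4, 38, 1, 28, 33, 25, 37, 24, 14]
Result: [30, 4, 38, 1, 28, 33, 25, 37, 24, 14]


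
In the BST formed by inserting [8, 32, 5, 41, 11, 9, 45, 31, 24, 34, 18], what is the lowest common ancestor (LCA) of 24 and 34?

Tree insertion order: [8, 32, 5, 41, 11, 9, 45, 31, 24, 34, 18]
Tree (level-order array): [8, 5, 32, None, None, 11, 41, 9, 31, 34, 45, None, None, 24, None, None, None, None, None, 18]
In a BST, the LCA of p=24, q=34 is the first node v on the
root-to-leaf path with p <= v <= q (go left if both < v, right if both > v).
Walk from root:
  at 8: both 24 and 34 > 8, go right
  at 32: 24 <= 32 <= 34, this is the LCA
LCA = 32


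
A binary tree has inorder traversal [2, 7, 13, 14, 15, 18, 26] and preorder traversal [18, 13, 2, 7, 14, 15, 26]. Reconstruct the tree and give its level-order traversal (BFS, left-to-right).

Inorder:  [2, 7, 13, 14, 15, 18, 26]
Preorder: [18, 13, 2, 7, 14, 15, 26]
Algorithm: preorder visits root first, so consume preorder in order;
for each root, split the current inorder slice at that value into
left-subtree inorder and right-subtree inorder, then recurse.
Recursive splits:
  root=18; inorder splits into left=[2, 7, 13, 14, 15], right=[26]
  root=13; inorder splits into left=[2, 7], right=[14, 15]
  root=2; inorder splits into left=[], right=[7]
  root=7; inorder splits into left=[], right=[]
  root=14; inorder splits into left=[], right=[15]
  root=15; inorder splits into left=[], right=[]
  root=26; inorder splits into left=[], right=[]
Reconstructed level-order: [18, 13, 26, 2, 14, 7, 15]


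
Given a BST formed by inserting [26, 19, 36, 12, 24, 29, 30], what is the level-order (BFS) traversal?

Tree insertion order: [26, 19, 36, 12, 24, 29, 30]
Tree (level-order array): [26, 19, 36, 12, 24, 29, None, None, None, None, None, None, 30]
BFS from the root, enqueuing left then right child of each popped node:
  queue [26] -> pop 26, enqueue [19, 36], visited so far: [26]
  queue [19, 36] -> pop 19, enqueue [12, 24], visited so far: [26, 19]
  queue [36, 12, 24] -> pop 36, enqueue [29], visited so far: [26, 19, 36]
  queue [12, 24, 29] -> pop 12, enqueue [none], visited so far: [26, 19, 36, 12]
  queue [24, 29] -> pop 24, enqueue [none], visited so far: [26, 19, 36, 12, 24]
  queue [29] -> pop 29, enqueue [30], visited so far: [26, 19, 36, 12, 24, 29]
  queue [30] -> pop 30, enqueue [none], visited so far: [26, 19, 36, 12, 24, 29, 30]
Result: [26, 19, 36, 12, 24, 29, 30]


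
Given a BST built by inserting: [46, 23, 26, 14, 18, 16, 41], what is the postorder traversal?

Tree insertion order: [46, 23, 26, 14, 18, 16, 41]
Tree (level-order array): [46, 23, None, 14, 26, None, 18, None, 41, 16]
Postorder traversal: [16, 18, 14, 41, 26, 23, 46]


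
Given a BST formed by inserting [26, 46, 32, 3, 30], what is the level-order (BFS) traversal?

Tree insertion order: [26, 46, 32, 3, 30]
Tree (level-order array): [26, 3, 46, None, None, 32, None, 30]
BFS from the root, enqueuing left then right child of each popped node:
  queue [26] -> pop 26, enqueue [3, 46], visited so far: [26]
  queue [3, 46] -> pop 3, enqueue [none], visited so far: [26, 3]
  queue [46] -> pop 46, enqueue [32], visited so far: [26, 3, 46]
  queue [32] -> pop 32, enqueue [30], visited so far: [26, 3, 46, 32]
  queue [30] -> pop 30, enqueue [none], visited so far: [26, 3, 46, 32, 30]
Result: [26, 3, 46, 32, 30]


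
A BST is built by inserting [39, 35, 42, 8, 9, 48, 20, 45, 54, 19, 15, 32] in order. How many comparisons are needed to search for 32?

Search path for 32: 39 -> 35 -> 8 -> 9 -> 20 -> 32
Found: True
Comparisons: 6


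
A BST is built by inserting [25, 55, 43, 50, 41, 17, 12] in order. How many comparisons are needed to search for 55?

Search path for 55: 25 -> 55
Found: True
Comparisons: 2


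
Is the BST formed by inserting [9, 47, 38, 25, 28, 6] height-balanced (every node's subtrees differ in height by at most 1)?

Tree (level-order array): [9, 6, 47, None, None, 38, None, 25, None, None, 28]
Definition: a tree is height-balanced if, at every node, |h(left) - h(right)| <= 1 (empty subtree has height -1).
Bottom-up per-node check:
  node 6: h_left=-1, h_right=-1, diff=0 [OK], height=0
  node 28: h_left=-1, h_right=-1, diff=0 [OK], height=0
  node 25: h_left=-1, h_right=0, diff=1 [OK], height=1
  node 38: h_left=1, h_right=-1, diff=2 [FAIL (|1--1|=2 > 1)], height=2
  node 47: h_left=2, h_right=-1, diff=3 [FAIL (|2--1|=3 > 1)], height=3
  node 9: h_left=0, h_right=3, diff=3 [FAIL (|0-3|=3 > 1)], height=4
Node 38 violates the condition: |1 - -1| = 2 > 1.
Result: Not balanced


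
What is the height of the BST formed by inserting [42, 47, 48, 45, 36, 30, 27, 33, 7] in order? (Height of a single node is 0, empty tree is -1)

Insertion order: [42, 47, 48, 45, 36, 30, 27, 33, 7]
Tree (level-order array): [42, 36, 47, 30, None, 45, 48, 27, 33, None, None, None, None, 7]
Compute height bottom-up (empty subtree = -1):
  height(7) = 1 + max(-1, -1) = 0
  height(27) = 1 + max(0, -1) = 1
  height(33) = 1 + max(-1, -1) = 0
  height(30) = 1 + max(1, 0) = 2
  height(36) = 1 + max(2, -1) = 3
  height(45) = 1 + max(-1, -1) = 0
  height(48) = 1 + max(-1, -1) = 0
  height(47) = 1 + max(0, 0) = 1
  height(42) = 1 + max(3, 1) = 4
Height = 4


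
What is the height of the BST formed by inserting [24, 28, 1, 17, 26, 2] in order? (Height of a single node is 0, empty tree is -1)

Insertion order: [24, 28, 1, 17, 26, 2]
Tree (level-order array): [24, 1, 28, None, 17, 26, None, 2]
Compute height bottom-up (empty subtree = -1):
  height(2) = 1 + max(-1, -1) = 0
  height(17) = 1 + max(0, -1) = 1
  height(1) = 1 + max(-1, 1) = 2
  height(26) = 1 + max(-1, -1) = 0
  height(28) = 1 + max(0, -1) = 1
  height(24) = 1 + max(2, 1) = 3
Height = 3


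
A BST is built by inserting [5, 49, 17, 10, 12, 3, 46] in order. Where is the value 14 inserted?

Starting tree (level order): [5, 3, 49, None, None, 17, None, 10, 46, None, 12]
Insertion path: 5 -> 49 -> 17 -> 10 -> 12
Result: insert 14 as right child of 12
Final tree (level order): [5, 3, 49, None, None, 17, None, 10, 46, None, 12, None, None, None, 14]


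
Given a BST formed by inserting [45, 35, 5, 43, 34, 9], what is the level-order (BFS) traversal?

Tree insertion order: [45, 35, 5, 43, 34, 9]
Tree (level-order array): [45, 35, None, 5, 43, None, 34, None, None, 9]
BFS from the root, enqueuing left then right child of each popped node:
  queue [45] -> pop 45, enqueue [35], visited so far: [45]
  queue [35] -> pop 35, enqueue [5, 43], visited so far: [45, 35]
  queue [5, 43] -> pop 5, enqueue [34], visited so far: [45, 35, 5]
  queue [43, 34] -> pop 43, enqueue [none], visited so far: [45, 35, 5, 43]
  queue [34] -> pop 34, enqueue [9], visited so far: [45, 35, 5, 43, 34]
  queue [9] -> pop 9, enqueue [none], visited so far: [45, 35, 5, 43, 34, 9]
Result: [45, 35, 5, 43, 34, 9]


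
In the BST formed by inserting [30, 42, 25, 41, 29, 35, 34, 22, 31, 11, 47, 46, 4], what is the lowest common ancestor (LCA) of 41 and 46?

Tree insertion order: [30, 42, 25, 41, 29, 35, 34, 22, 31, 11, 47, 46, 4]
Tree (level-order array): [30, 25, 42, 22, 29, 41, 47, 11, None, None, None, 35, None, 46, None, 4, None, 34, None, None, None, None, None, 31]
In a BST, the LCA of p=41, q=46 is the first node v on the
root-to-leaf path with p <= v <= q (go left if both < v, right if both > v).
Walk from root:
  at 30: both 41 and 46 > 30, go right
  at 42: 41 <= 42 <= 46, this is the LCA
LCA = 42


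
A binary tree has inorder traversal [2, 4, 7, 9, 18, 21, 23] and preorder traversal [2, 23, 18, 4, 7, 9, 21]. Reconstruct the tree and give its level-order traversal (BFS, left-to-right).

Inorder:  [2, 4, 7, 9, 18, 21, 23]
Preorder: [2, 23, 18, 4, 7, 9, 21]
Algorithm: preorder visits root first, so consume preorder in order;
for each root, split the current inorder slice at that value into
left-subtree inorder and right-subtree inorder, then recurse.
Recursive splits:
  root=2; inorder splits into left=[], right=[4, 7, 9, 18, 21, 23]
  root=23; inorder splits into left=[4, 7, 9, 18, 21], right=[]
  root=18; inorder splits into left=[4, 7, 9], right=[21]
  root=4; inorder splits into left=[], right=[7, 9]
  root=7; inorder splits into left=[], right=[9]
  root=9; inorder splits into left=[], right=[]
  root=21; inorder splits into left=[], right=[]
Reconstructed level-order: [2, 23, 18, 4, 21, 7, 9]


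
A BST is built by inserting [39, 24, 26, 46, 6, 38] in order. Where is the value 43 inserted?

Starting tree (level order): [39, 24, 46, 6, 26, None, None, None, None, None, 38]
Insertion path: 39 -> 46
Result: insert 43 as left child of 46
Final tree (level order): [39, 24, 46, 6, 26, 43, None, None, None, None, 38]


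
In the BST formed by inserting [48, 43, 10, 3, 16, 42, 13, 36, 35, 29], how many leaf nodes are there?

Tree built from: [48, 43, 10, 3, 16, 42, 13, 36, 35, 29]
Tree (level-order array): [48, 43, None, 10, None, 3, 16, None, None, 13, 42, None, None, 36, None, 35, None, 29]
Rule: A leaf has 0 children.
Per-node child counts:
  node 48: 1 child(ren)
  node 43: 1 child(ren)
  node 10: 2 child(ren)
  node 3: 0 child(ren)
  node 16: 2 child(ren)
  node 13: 0 child(ren)
  node 42: 1 child(ren)
  node 36: 1 child(ren)
  node 35: 1 child(ren)
  node 29: 0 child(ren)
Matching nodes: [3, 13, 29]
Count of leaf nodes: 3


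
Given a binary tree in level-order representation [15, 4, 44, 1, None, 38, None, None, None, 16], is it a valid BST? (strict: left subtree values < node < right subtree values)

Level-order array: [15, 4, 44, 1, None, 38, None, None, None, 16]
Validate using subtree bounds (lo, hi): at each node, require lo < value < hi,
then recurse left with hi=value and right with lo=value.
Preorder trace (stopping at first violation):
  at node 15 with bounds (-inf, +inf): OK
  at node 4 with bounds (-inf, 15): OK
  at node 1 with bounds (-inf, 4): OK
  at node 44 with bounds (15, +inf): OK
  at node 38 with bounds (15, 44): OK
  at node 16 with bounds (15, 38): OK
No violation found at any node.
Result: Valid BST


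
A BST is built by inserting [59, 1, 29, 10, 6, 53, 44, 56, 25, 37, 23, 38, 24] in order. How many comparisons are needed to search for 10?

Search path for 10: 59 -> 1 -> 29 -> 10
Found: True
Comparisons: 4


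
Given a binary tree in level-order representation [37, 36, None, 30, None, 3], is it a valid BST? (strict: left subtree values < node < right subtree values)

Level-order array: [37, 36, None, 30, None, 3]
Validate using subtree bounds (lo, hi): at each node, require lo < value < hi,
then recurse left with hi=value and right with lo=value.
Preorder trace (stopping at first violation):
  at node 37 with bounds (-inf, +inf): OK
  at node 36 with bounds (-inf, 37): OK
  at node 30 with bounds (-inf, 36): OK
  at node 3 with bounds (-inf, 30): OK
No violation found at any node.
Result: Valid BST


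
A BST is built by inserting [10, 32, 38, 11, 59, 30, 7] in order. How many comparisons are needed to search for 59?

Search path for 59: 10 -> 32 -> 38 -> 59
Found: True
Comparisons: 4


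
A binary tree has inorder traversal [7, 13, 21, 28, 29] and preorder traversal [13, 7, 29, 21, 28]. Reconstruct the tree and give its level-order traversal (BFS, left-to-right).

Inorder:  [7, 13, 21, 28, 29]
Preorder: [13, 7, 29, 21, 28]
Algorithm: preorder visits root first, so consume preorder in order;
for each root, split the current inorder slice at that value into
left-subtree inorder and right-subtree inorder, then recurse.
Recursive splits:
  root=13; inorder splits into left=[7], right=[21, 28, 29]
  root=7; inorder splits into left=[], right=[]
  root=29; inorder splits into left=[21, 28], right=[]
  root=21; inorder splits into left=[], right=[28]
  root=28; inorder splits into left=[], right=[]
Reconstructed level-order: [13, 7, 29, 21, 28]


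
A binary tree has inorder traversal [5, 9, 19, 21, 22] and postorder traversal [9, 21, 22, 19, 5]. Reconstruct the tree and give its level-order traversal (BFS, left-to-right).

Inorder:   [5, 9, 19, 21, 22]
Postorder: [9, 21, 22, 19, 5]
Algorithm: postorder visits root last, so walk postorder right-to-left;
each value is the root of the current inorder slice — split it at that
value, recurse on the right subtree first, then the left.
Recursive splits:
  root=5; inorder splits into left=[], right=[9, 19, 21, 22]
  root=19; inorder splits into left=[9], right=[21, 22]
  root=22; inorder splits into left=[21], right=[]
  root=21; inorder splits into left=[], right=[]
  root=9; inorder splits into left=[], right=[]
Reconstructed level-order: [5, 19, 9, 22, 21]


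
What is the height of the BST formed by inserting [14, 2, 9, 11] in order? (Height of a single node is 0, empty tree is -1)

Insertion order: [14, 2, 9, 11]
Tree (level-order array): [14, 2, None, None, 9, None, 11]
Compute height bottom-up (empty subtree = -1):
  height(11) = 1 + max(-1, -1) = 0
  height(9) = 1 + max(-1, 0) = 1
  height(2) = 1 + max(-1, 1) = 2
  height(14) = 1 + max(2, -1) = 3
Height = 3


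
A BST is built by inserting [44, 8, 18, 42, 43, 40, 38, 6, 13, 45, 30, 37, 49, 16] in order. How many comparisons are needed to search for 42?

Search path for 42: 44 -> 8 -> 18 -> 42
Found: True
Comparisons: 4


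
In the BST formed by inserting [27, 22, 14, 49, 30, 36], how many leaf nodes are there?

Tree built from: [27, 22, 14, 49, 30, 36]
Tree (level-order array): [27, 22, 49, 14, None, 30, None, None, None, None, 36]
Rule: A leaf has 0 children.
Per-node child counts:
  node 27: 2 child(ren)
  node 22: 1 child(ren)
  node 14: 0 child(ren)
  node 49: 1 child(ren)
  node 30: 1 child(ren)
  node 36: 0 child(ren)
Matching nodes: [14, 36]
Count of leaf nodes: 2


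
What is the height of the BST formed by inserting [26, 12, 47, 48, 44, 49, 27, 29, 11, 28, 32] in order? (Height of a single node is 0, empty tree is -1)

Insertion order: [26, 12, 47, 48, 44, 49, 27, 29, 11, 28, 32]
Tree (level-order array): [26, 12, 47, 11, None, 44, 48, None, None, 27, None, None, 49, None, 29, None, None, 28, 32]
Compute height bottom-up (empty subtree = -1):
  height(11) = 1 + max(-1, -1) = 0
  height(12) = 1 + max(0, -1) = 1
  height(28) = 1 + max(-1, -1) = 0
  height(32) = 1 + max(-1, -1) = 0
  height(29) = 1 + max(0, 0) = 1
  height(27) = 1 + max(-1, 1) = 2
  height(44) = 1 + max(2, -1) = 3
  height(49) = 1 + max(-1, -1) = 0
  height(48) = 1 + max(-1, 0) = 1
  height(47) = 1 + max(3, 1) = 4
  height(26) = 1 + max(1, 4) = 5
Height = 5


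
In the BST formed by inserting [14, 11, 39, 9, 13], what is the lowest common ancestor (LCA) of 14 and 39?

Tree insertion order: [14, 11, 39, 9, 13]
Tree (level-order array): [14, 11, 39, 9, 13]
In a BST, the LCA of p=14, q=39 is the first node v on the
root-to-leaf path with p <= v <= q (go left if both < v, right if both > v).
Walk from root:
  at 14: 14 <= 14 <= 39, this is the LCA
LCA = 14


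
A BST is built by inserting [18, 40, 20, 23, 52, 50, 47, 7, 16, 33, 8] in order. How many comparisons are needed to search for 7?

Search path for 7: 18 -> 7
Found: True
Comparisons: 2


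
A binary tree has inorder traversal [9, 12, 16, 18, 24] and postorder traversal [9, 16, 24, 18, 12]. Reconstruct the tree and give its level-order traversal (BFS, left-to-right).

Inorder:   [9, 12, 16, 18, 24]
Postorder: [9, 16, 24, 18, 12]
Algorithm: postorder visits root last, so walk postorder right-to-left;
each value is the root of the current inorder slice — split it at that
value, recurse on the right subtree first, then the left.
Recursive splits:
  root=12; inorder splits into left=[9], right=[16, 18, 24]
  root=18; inorder splits into left=[16], right=[24]
  root=24; inorder splits into left=[], right=[]
  root=16; inorder splits into left=[], right=[]
  root=9; inorder splits into left=[], right=[]
Reconstructed level-order: [12, 9, 18, 16, 24]


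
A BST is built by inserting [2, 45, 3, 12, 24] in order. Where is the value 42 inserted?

Starting tree (level order): [2, None, 45, 3, None, None, 12, None, 24]
Insertion path: 2 -> 45 -> 3 -> 12 -> 24
Result: insert 42 as right child of 24
Final tree (level order): [2, None, 45, 3, None, None, 12, None, 24, None, 42]


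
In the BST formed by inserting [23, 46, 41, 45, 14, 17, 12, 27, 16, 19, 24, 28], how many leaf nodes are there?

Tree built from: [23, 46, 41, 45, 14, 17, 12, 27, 16, 19, 24, 28]
Tree (level-order array): [23, 14, 46, 12, 17, 41, None, None, None, 16, 19, 27, 45, None, None, None, None, 24, 28]
Rule: A leaf has 0 children.
Per-node child counts:
  node 23: 2 child(ren)
  node 14: 2 child(ren)
  node 12: 0 child(ren)
  node 17: 2 child(ren)
  node 16: 0 child(ren)
  node 19: 0 child(ren)
  node 46: 1 child(ren)
  node 41: 2 child(ren)
  node 27: 2 child(ren)
  node 24: 0 child(ren)
  node 28: 0 child(ren)
  node 45: 0 child(ren)
Matching nodes: [12, 16, 19, 24, 28, 45]
Count of leaf nodes: 6


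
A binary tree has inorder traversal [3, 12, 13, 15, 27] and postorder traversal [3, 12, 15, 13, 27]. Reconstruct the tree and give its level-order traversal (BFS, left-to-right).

Inorder:   [3, 12, 13, 15, 27]
Postorder: [3, 12, 15, 13, 27]
Algorithm: postorder visits root last, so walk postorder right-to-left;
each value is the root of the current inorder slice — split it at that
value, recurse on the right subtree first, then the left.
Recursive splits:
  root=27; inorder splits into left=[3, 12, 13, 15], right=[]
  root=13; inorder splits into left=[3, 12], right=[15]
  root=15; inorder splits into left=[], right=[]
  root=12; inorder splits into left=[3], right=[]
  root=3; inorder splits into left=[], right=[]
Reconstructed level-order: [27, 13, 12, 15, 3]


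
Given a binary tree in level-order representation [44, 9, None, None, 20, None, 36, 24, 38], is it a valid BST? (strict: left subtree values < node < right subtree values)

Level-order array: [44, 9, None, None, 20, None, 36, 24, 38]
Validate using subtree bounds (lo, hi): at each node, require lo < value < hi,
then recurse left with hi=value and right with lo=value.
Preorder trace (stopping at first violation):
  at node 44 with bounds (-inf, +inf): OK
  at node 9 with bounds (-inf, 44): OK
  at node 20 with bounds (9, 44): OK
  at node 36 with bounds (20, 44): OK
  at node 24 with bounds (20, 36): OK
  at node 38 with bounds (36, 44): OK
No violation found at any node.
Result: Valid BST


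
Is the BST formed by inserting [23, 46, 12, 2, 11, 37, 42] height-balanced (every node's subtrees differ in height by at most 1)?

Tree (level-order array): [23, 12, 46, 2, None, 37, None, None, 11, None, 42]
Definition: a tree is height-balanced if, at every node, |h(left) - h(right)| <= 1 (empty subtree has height -1).
Bottom-up per-node check:
  node 11: h_left=-1, h_right=-1, diff=0 [OK], height=0
  node 2: h_left=-1, h_right=0, diff=1 [OK], height=1
  node 12: h_left=1, h_right=-1, diff=2 [FAIL (|1--1|=2 > 1)], height=2
  node 42: h_left=-1, h_right=-1, diff=0 [OK], height=0
  node 37: h_left=-1, h_right=0, diff=1 [OK], height=1
  node 46: h_left=1, h_right=-1, diff=2 [FAIL (|1--1|=2 > 1)], height=2
  node 23: h_left=2, h_right=2, diff=0 [OK], height=3
Node 12 violates the condition: |1 - -1| = 2 > 1.
Result: Not balanced


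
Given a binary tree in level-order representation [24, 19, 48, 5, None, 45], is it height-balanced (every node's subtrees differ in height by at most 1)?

Tree (level-order array): [24, 19, 48, 5, None, 45]
Definition: a tree is height-balanced if, at every node, |h(left) - h(right)| <= 1 (empty subtree has height -1).
Bottom-up per-node check:
  node 5: h_left=-1, h_right=-1, diff=0 [OK], height=0
  node 19: h_left=0, h_right=-1, diff=1 [OK], height=1
  node 45: h_left=-1, h_right=-1, diff=0 [OK], height=0
  node 48: h_left=0, h_right=-1, diff=1 [OK], height=1
  node 24: h_left=1, h_right=1, diff=0 [OK], height=2
All nodes satisfy the balance condition.
Result: Balanced


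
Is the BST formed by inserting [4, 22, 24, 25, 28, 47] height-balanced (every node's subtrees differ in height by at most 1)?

Tree (level-order array): [4, None, 22, None, 24, None, 25, None, 28, None, 47]
Definition: a tree is height-balanced if, at every node, |h(left) - h(right)| <= 1 (empty subtree has height -1).
Bottom-up per-node check:
  node 47: h_left=-1, h_right=-1, diff=0 [OK], height=0
  node 28: h_left=-1, h_right=0, diff=1 [OK], height=1
  node 25: h_left=-1, h_right=1, diff=2 [FAIL (|-1-1|=2 > 1)], height=2
  node 24: h_left=-1, h_right=2, diff=3 [FAIL (|-1-2|=3 > 1)], height=3
  node 22: h_left=-1, h_right=3, diff=4 [FAIL (|-1-3|=4 > 1)], height=4
  node 4: h_left=-1, h_right=4, diff=5 [FAIL (|-1-4|=5 > 1)], height=5
Node 25 violates the condition: |-1 - 1| = 2 > 1.
Result: Not balanced


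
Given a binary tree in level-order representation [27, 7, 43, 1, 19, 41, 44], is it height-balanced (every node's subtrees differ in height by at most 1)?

Tree (level-order array): [27, 7, 43, 1, 19, 41, 44]
Definition: a tree is height-balanced if, at every node, |h(left) - h(right)| <= 1 (empty subtree has height -1).
Bottom-up per-node check:
  node 1: h_left=-1, h_right=-1, diff=0 [OK], height=0
  node 19: h_left=-1, h_right=-1, diff=0 [OK], height=0
  node 7: h_left=0, h_right=0, diff=0 [OK], height=1
  node 41: h_left=-1, h_right=-1, diff=0 [OK], height=0
  node 44: h_left=-1, h_right=-1, diff=0 [OK], height=0
  node 43: h_left=0, h_right=0, diff=0 [OK], height=1
  node 27: h_left=1, h_right=1, diff=0 [OK], height=2
All nodes satisfy the balance condition.
Result: Balanced


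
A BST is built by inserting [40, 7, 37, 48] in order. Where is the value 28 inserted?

Starting tree (level order): [40, 7, 48, None, 37]
Insertion path: 40 -> 7 -> 37
Result: insert 28 as left child of 37
Final tree (level order): [40, 7, 48, None, 37, None, None, 28]


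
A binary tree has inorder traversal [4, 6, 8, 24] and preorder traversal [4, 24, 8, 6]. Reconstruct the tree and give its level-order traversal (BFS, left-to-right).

Inorder:  [4, 6, 8, 24]
Preorder: [4, 24, 8, 6]
Algorithm: preorder visits root first, so consume preorder in order;
for each root, split the current inorder slice at that value into
left-subtree inorder and right-subtree inorder, then recurse.
Recursive splits:
  root=4; inorder splits into left=[], right=[6, 8, 24]
  root=24; inorder splits into left=[6, 8], right=[]
  root=8; inorder splits into left=[6], right=[]
  root=6; inorder splits into left=[], right=[]
Reconstructed level-order: [4, 24, 8, 6]


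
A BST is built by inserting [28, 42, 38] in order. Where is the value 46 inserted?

Starting tree (level order): [28, None, 42, 38]
Insertion path: 28 -> 42
Result: insert 46 as right child of 42
Final tree (level order): [28, None, 42, 38, 46]


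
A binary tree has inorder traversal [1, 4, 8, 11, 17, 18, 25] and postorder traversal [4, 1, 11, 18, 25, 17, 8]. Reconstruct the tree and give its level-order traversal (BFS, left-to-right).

Inorder:   [1, 4, 8, 11, 17, 18, 25]
Postorder: [4, 1, 11, 18, 25, 17, 8]
Algorithm: postorder visits root last, so walk postorder right-to-left;
each value is the root of the current inorder slice — split it at that
value, recurse on the right subtree first, then the left.
Recursive splits:
  root=8; inorder splits into left=[1, 4], right=[11, 17, 18, 25]
  root=17; inorder splits into left=[11], right=[18, 25]
  root=25; inorder splits into left=[18], right=[]
  root=18; inorder splits into left=[], right=[]
  root=11; inorder splits into left=[], right=[]
  root=1; inorder splits into left=[], right=[4]
  root=4; inorder splits into left=[], right=[]
Reconstructed level-order: [8, 1, 17, 4, 11, 25, 18]


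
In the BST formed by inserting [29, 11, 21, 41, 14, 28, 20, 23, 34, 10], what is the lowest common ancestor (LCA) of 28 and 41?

Tree insertion order: [29, 11, 21, 41, 14, 28, 20, 23, 34, 10]
Tree (level-order array): [29, 11, 41, 10, 21, 34, None, None, None, 14, 28, None, None, None, 20, 23]
In a BST, the LCA of p=28, q=41 is the first node v on the
root-to-leaf path with p <= v <= q (go left if both < v, right if both > v).
Walk from root:
  at 29: 28 <= 29 <= 41, this is the LCA
LCA = 29


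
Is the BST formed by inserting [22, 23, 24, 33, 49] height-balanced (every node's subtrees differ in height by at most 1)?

Tree (level-order array): [22, None, 23, None, 24, None, 33, None, 49]
Definition: a tree is height-balanced if, at every node, |h(left) - h(right)| <= 1 (empty subtree has height -1).
Bottom-up per-node check:
  node 49: h_left=-1, h_right=-1, diff=0 [OK], height=0
  node 33: h_left=-1, h_right=0, diff=1 [OK], height=1
  node 24: h_left=-1, h_right=1, diff=2 [FAIL (|-1-1|=2 > 1)], height=2
  node 23: h_left=-1, h_right=2, diff=3 [FAIL (|-1-2|=3 > 1)], height=3
  node 22: h_left=-1, h_right=3, diff=4 [FAIL (|-1-3|=4 > 1)], height=4
Node 24 violates the condition: |-1 - 1| = 2 > 1.
Result: Not balanced


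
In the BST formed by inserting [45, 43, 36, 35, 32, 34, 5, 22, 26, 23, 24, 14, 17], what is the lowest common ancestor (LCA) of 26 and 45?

Tree insertion order: [45, 43, 36, 35, 32, 34, 5, 22, 26, 23, 24, 14, 17]
Tree (level-order array): [45, 43, None, 36, None, 35, None, 32, None, 5, 34, None, 22, None, None, 14, 26, None, 17, 23, None, None, None, None, 24]
In a BST, the LCA of p=26, q=45 is the first node v on the
root-to-leaf path with p <= v <= q (go left if both < v, right if both > v).
Walk from root:
  at 45: 26 <= 45 <= 45, this is the LCA
LCA = 45


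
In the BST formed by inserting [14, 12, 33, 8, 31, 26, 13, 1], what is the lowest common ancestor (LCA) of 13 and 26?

Tree insertion order: [14, 12, 33, 8, 31, 26, 13, 1]
Tree (level-order array): [14, 12, 33, 8, 13, 31, None, 1, None, None, None, 26]
In a BST, the LCA of p=13, q=26 is the first node v on the
root-to-leaf path with p <= v <= q (go left if both < v, right if both > v).
Walk from root:
  at 14: 13 <= 14 <= 26, this is the LCA
LCA = 14


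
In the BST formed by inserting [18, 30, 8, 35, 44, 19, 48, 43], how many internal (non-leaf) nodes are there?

Tree built from: [18, 30, 8, 35, 44, 19, 48, 43]
Tree (level-order array): [18, 8, 30, None, None, 19, 35, None, None, None, 44, 43, 48]
Rule: An internal node has at least one child.
Per-node child counts:
  node 18: 2 child(ren)
  node 8: 0 child(ren)
  node 30: 2 child(ren)
  node 19: 0 child(ren)
  node 35: 1 child(ren)
  node 44: 2 child(ren)
  node 43: 0 child(ren)
  node 48: 0 child(ren)
Matching nodes: [18, 30, 35, 44]
Count of internal (non-leaf) nodes: 4


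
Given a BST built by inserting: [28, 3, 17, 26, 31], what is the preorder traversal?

Tree insertion order: [28, 3, 17, 26, 31]
Tree (level-order array): [28, 3, 31, None, 17, None, None, None, 26]
Preorder traversal: [28, 3, 17, 26, 31]


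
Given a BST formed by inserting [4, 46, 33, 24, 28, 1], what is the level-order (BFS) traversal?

Tree insertion order: [4, 46, 33, 24, 28, 1]
Tree (level-order array): [4, 1, 46, None, None, 33, None, 24, None, None, 28]
BFS from the root, enqueuing left then right child of each popped node:
  queue [4] -> pop 4, enqueue [1, 46], visited so far: [4]
  queue [1, 46] -> pop 1, enqueue [none], visited so far: [4, 1]
  queue [46] -> pop 46, enqueue [33], visited so far: [4, 1, 46]
  queue [33] -> pop 33, enqueue [24], visited so far: [4, 1, 46, 33]
  queue [24] -> pop 24, enqueue [28], visited so far: [4, 1, 46, 33, 24]
  queue [28] -> pop 28, enqueue [none], visited so far: [4, 1, 46, 33, 24, 28]
Result: [4, 1, 46, 33, 24, 28]
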